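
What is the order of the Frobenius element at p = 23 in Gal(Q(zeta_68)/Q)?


The Frobenius at p in Gal(Q(zeta_n)/Q) = (Z/nZ)* is the class of p, so its order is ord_68(23), the smallest k >= 1 with 23^k = 1 mod 68.
n = 68 = 2^2 * 17, phi(68) = 32; the order divides phi(n).
Divisors of 32: 1, 2, 4, 8, 16, 32
Repeated squaring mod 68: 23^1 = 23, 23^2 = 53, 23^4 = 21, 23^8 = 33, 23^16 = 1, 23^32 = 1
Test divisors in increasing order:
  k=1: 23^1 = 23 mod 68
  k=2: 23^2 = 53 mod 68
  k=4: 23^4 = 21 mod 68
  k=8: 23^8 = 33 mod 68
  k=16: 23^16 = 1 mod 68  <- first divisor giving 1
Order = 16

16


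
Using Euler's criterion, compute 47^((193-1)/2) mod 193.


p = 193 is prime and the exponent is (p-1)/2 = 96, so by Euler's criterion 47^96 = (47/193) = +1 or -1 mod 193.
Compute by square-and-multiply:
  96 = 64 + 32 (binary 1100000)
  Repeated squaring mod 193: 47^1 = 47, 47^2 = 86, 47^4 = 62, 47^8 = 177, 47^16 = 63, 47^32 = 109, 47^64 = 108
  47^96 = 47^64 * 47^32 = 108 * 109 mod 193
    108 * 109 = 11772 = 192 mod 193
  47^96 = 192 mod 193
Result 192 = p - 1 = -1 mod 193: 47 is a quadratic non-residue mod 193. As a residue in [0, p-1] the value is 192.
47^96 mod 193 = 192

192


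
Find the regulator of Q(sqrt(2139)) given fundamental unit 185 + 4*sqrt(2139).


epsilon = 185 + 4*sqrt(2139)
= 369.9973
R = ln(369.9973)
= 5.9135

5.9135


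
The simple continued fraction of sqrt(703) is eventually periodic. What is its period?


Run the CF algorithm for sqrt(703).
a_0 = floor(sqrt(703)) = 26; set m_0=0, q_0=1.
Recurrence: m' = q*a - m,  q' = (d - m'^2)/q,  a' = floor((a_0 + m')/q').
  step 1: m=26, q=27, a=1
  step 2: m=1, q=26, a=1
  step 3: m=25, q=3, a=17
  step 4: m=26, q=9, a=5
  step 5: m=19, q=38, a=1
  step 6: m=19, q=9, a=5
  step 7: m=26, q=3, a=17
  step 8: m=25, q=26, a=1
  step 9: m=1, q=27, a=1
  step 10: m=26, q=1, a=52
a_10 = 2*a_0 = 52, so the period closes here.
sqrt(703) = [26; 1, 1, 17, 5, 1, 5, 17, 1, 1, 52]
Period length = 10

10


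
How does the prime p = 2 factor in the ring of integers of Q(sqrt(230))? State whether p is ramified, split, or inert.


K = Q(sqrt(230)). Since d mod 4 = 2, disc(K) = 920.
Check p | disc: 920 mod 2 = 0.
p divides disc, so p ramifies: (p) = P^2 with e=2, f=1, g=1.
Therefore p is ramified.

ramified


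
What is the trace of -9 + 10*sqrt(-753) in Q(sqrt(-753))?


Tr(a + b*sqrt(d)) = (a + b*sqrt(d)) + (a - b*sqrt(d)) = 2a
= 2 * (-9)
= -18

-18


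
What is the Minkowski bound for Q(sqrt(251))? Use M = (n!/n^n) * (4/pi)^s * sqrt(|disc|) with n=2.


d = 251, d mod 4 = 3, so disc(K) = 4d = 1004; |disc(K)| = 1004
Real quadratic field, so n = 2, s = r2 = 0, r1 = 2
M = (n!/n^n) * (4/pi)^s * sqrt(|disc(K)|) = (2!/2^2) * (4/pi)^0 * sqrt(1004)
= 0.5 * 1.000000 * 31.685959
= 15.8430

15.8430


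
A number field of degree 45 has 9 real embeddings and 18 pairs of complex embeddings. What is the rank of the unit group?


By Dirichlet's unit theorem:
rank = r1 + r2 - 1
= 9 + 18 - 1
= 26

26


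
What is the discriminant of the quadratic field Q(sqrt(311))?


For K = Q(sqrt(d)) with d squarefree: disc(K) = d if d = 1 mod 4, and disc(K) = 4d if d = 2 or 3 mod 4.
Here d = 311, and d mod 4 = 3.
d = 3 mod 4, not 1 (O_K = Z[sqrt(d)]), so disc(K) = 4d = 4 * (311) = 1244

1244


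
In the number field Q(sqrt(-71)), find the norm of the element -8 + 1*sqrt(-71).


N(a + b*sqrt(d)) = a^2 - d*b^2
= (-8)^2 - (-71)*(1)^2
= 64 + 71
= 135

135


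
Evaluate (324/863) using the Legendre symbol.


p = 863 is prime, so compute (324/863) with the reciprocity algorithm (Jacobi-symbol steps: pull out 2s via (2/n), flip via reciprocity, reduce):
  pull out 2: (2/863) = +1  (since 863 mod 8 = 7)
  pull out 2: (2/863) = +1  (since 863 mod 8 = 7)
  reciprocity: (81/863) -> +(863/81)
  reduce: (53/81)
  reciprocity: (53/81) -> +(81/53)
  reduce: (28/53)
  pull out 2: (2/53) = -1  (since 53 mod 8 = 5)
  pull out 2: (2/53) = -1  (since 53 mod 8 = 5)
  reciprocity: (7/53) -> +(53/7)
  reduce: (4/7)
  pull out 2: (2/7) = +1  (since 7 mod 8 = 7)
  pull out 2: (2/7) = +1  (since 7 mod 8 = 7)
  (1/7) = 1
Product of signs = 1
(324/863) = 1

1


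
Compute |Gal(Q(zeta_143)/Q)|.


|Gal(Q(zeta_143)/Q)| = phi(143)
= 120

120


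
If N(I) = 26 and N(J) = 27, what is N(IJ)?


N(IJ) = N(I) * N(J)
= 26 * 27
= 702

702


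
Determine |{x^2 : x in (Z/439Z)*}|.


For prime p, the number of non-zero quadratic residues is (p-1)/2.
= (439-1)/2
= 219

219


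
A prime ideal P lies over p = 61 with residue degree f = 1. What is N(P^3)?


N(P^a) = p^(a*f)
= 61^(3*1)
= 61^3
= 226981

226981


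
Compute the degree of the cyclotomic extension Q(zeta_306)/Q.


The degree equals Euler's totient phi(306).
306 = 2 * 3^2 * 17
phi(306) = 96

96


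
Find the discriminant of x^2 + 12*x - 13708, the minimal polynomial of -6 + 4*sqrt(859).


The element -6 + 4*sqrt(859) has minimal polynomial:
x^2 + 12*x - 13708
Discriminant = (12)^2 - 4*(-13708)
= 144 + 54832
= 54976

54976


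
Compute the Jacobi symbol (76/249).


Compute (76/249) via quadratic reciprocity:
  pull out 2: (2/249) = +1  (since 249 mod 8 = 1)
  pull out 2: (2/249) = +1  (since 249 mod 8 = 1)
  reciprocity: (19/249) -> +(249/19)
  reduce: (2/19)
  pull out 2: (2/19) = -1  (since 19 mod 8 = 3)
  (1/19) = 1
Product of signs = -1

-1


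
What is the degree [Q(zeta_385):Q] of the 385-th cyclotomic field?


The degree equals Euler's totient phi(385).
385 = 5 * 7 * 11
phi(385) = 240

240


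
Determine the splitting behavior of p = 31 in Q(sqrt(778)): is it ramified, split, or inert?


K = Q(sqrt(778)). Since d mod 4 = 2, disc(K) = 3112.
Check p | disc: 3112 mod 31 = 12.
p does not divide disc. Compute Legendre symbol (d/p):
3^((31-1)/2) mod 31 = -1
(d/p) = -1, so p is inert: (p) stays prime with e=1, f=2, g=1.
Therefore p is inert.

inert


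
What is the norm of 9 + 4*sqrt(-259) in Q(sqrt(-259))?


N(a + b*sqrt(d)) = a^2 - d*b^2
= (9)^2 - (-259)*(4)^2
= 81 + 4144
= 4225

4225


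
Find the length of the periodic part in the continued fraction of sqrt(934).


Run the CF algorithm for sqrt(934).
a_0 = floor(sqrt(934)) = 30; set m_0=0, q_0=1.
Recurrence: m' = q*a - m,  q' = (d - m'^2)/q,  a' = floor((a_0 + m')/q').
  step 1: m=30, q=34, a=1
  step 2: m=4, q=27, a=1
  step 3: m=23, q=15, a=3
  step 4: m=22, q=30, a=1
  step 5: m=8, q=29, a=1
  step 6: m=21, q=17, a=3
  step 7: m=30, q=2, a=30
  step 8: m=30, q=17, a=3
  step 9: m=21, q=29, a=1
  step 10: m=8, q=30, a=1
  step 11: m=22, q=15, a=3
  step 12: m=23, q=27, a=1
  step 13: m=4, q=34, a=1
  step 14: m=30, q=1, a=60
a_14 = 2*a_0 = 60, so the period closes here.
sqrt(934) = [30; 1, 1, 3, 1, 1, 3, 30, 3, 1, 1, 3, 1, 1, 60]
Period length = 14

14


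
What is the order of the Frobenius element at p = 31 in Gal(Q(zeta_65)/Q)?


The Frobenius at p in Gal(Q(zeta_n)/Q) = (Z/nZ)* is the class of p, so its order is ord_65(31), the smallest k >= 1 with 31^k = 1 mod 65.
n = 65 = 5 * 13, phi(65) = 48; the order divides phi(n).
Divisors of 48: 1, 2, 3, 4, 6, 8, 12, 16, 24, 48
Repeated squaring mod 65: 31^1 = 31, 31^2 = 51, 31^4 = 1, 31^8 = 1, 31^16 = 1, 31^32 = 1
Test divisors in increasing order:
  k=1: 31^1 = 31 mod 65
  k=2: 31^2 = 51 mod 65
  k=3: 31^3 = 51 * 31 = 21 mod 65
  k=4: 31^4 = 1 mod 65  <- first divisor giving 1
Order = 4

4


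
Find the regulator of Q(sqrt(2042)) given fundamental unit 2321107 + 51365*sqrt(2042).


epsilon = 2321107 + 51365*sqrt(2042)
= 4.6422e+06
R = ln(4.6422e+06)
= 15.3507

15.3507


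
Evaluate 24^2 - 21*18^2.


x^2 - d*y^2
= 24^2 - 21*18^2
= 576 - 6804
= -6228

-6228


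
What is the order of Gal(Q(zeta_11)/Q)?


|Gal(Q(zeta_11)/Q)| = phi(11)
= 10

10


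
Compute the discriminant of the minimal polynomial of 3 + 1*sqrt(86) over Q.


The element 3 + 1*sqrt(86) has minimal polynomial:
x^2 - 6*x - 77
Discriminant = (-6)^2 - 4*(-77)
= 36 + 308
= 344

344


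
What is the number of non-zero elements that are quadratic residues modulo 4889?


For prime p, the number of non-zero quadratic residues is (p-1)/2.
= (4889-1)/2
= 2444

2444


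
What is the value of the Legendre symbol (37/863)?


p = 863 is prime, so compute (37/863) with the reciprocity algorithm (Jacobi-symbol steps: pull out 2s via (2/n), flip via reciprocity, reduce):
  reciprocity: (37/863) -> +(863/37)
  reduce: (12/37)
  pull out 2: (2/37) = -1  (since 37 mod 8 = 5)
  pull out 2: (2/37) = -1  (since 37 mod 8 = 5)
  reciprocity: (3/37) -> +(37/3)
  reduce: (1/3)
  (1/3) = 1
Product of signs = 1
(37/863) = 1

1


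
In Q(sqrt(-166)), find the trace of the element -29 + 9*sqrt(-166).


Tr(a + b*sqrt(d)) = (a + b*sqrt(d)) + (a - b*sqrt(d)) = 2a
= 2 * (-29)
= -58

-58


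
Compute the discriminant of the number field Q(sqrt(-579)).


For K = Q(sqrt(d)) with d squarefree: disc(K) = d if d = 1 mod 4, and disc(K) = 4d if d = 2 or 3 mod 4.
Here d = -579, and d mod 4 = 1.
d = 1 mod 4 (O_K = Z[(1+sqrt(d))/2]), so disc(K) = d = -579

-579


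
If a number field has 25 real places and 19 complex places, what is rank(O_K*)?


By Dirichlet's unit theorem:
rank = r1 + r2 - 1
= 25 + 19 - 1
= 43

43


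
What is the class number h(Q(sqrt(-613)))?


K = Q(sqrt(-613)). d mod 4 = 3, so D = disc(K) = 4d = -2452
h(K) equals the number of primitive reduced positive-definite forms (a, b, c) = a*x^2 + b*x*y + c*y^2 with b^2 - 4ac = D,
where reduced means |b| <= a <= c, with b >= 0 whenever |b| = a or a = c, and primitive means gcd(a, b, c) = 1.
Reduced forces 3a^2 <= |D| = 2452, so 1 <= a <= 28; b must have the parity of D, and c = (b^2 - D)/(4a) must be an integer >= a.
Enumerate a = 1..28, b in [-a, a]:
  a=1: (1, 0, 613)  [1]
  a=2: (2, 2, 307)  [1]
  a=3..10: none
  a=11: (11, -10, 58), (11, 10, 58)  [2]
  a=12..16: none
  a=17: (17, -8, 37), (17, 8, 37)  [2]
  a=18..21: none
  a=22: (22, -10, 29), (22, 10, 29)  [2]
  a=23: (23, -20, 31), (23, 20, 31)  [2]
  a=24..28: none
Total reduced forms: 1 + 1 + 2 + 2 + 2 + 2 = 10
h = 10

10


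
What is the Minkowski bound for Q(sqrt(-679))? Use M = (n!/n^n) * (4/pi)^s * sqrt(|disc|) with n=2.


d = -679, d mod 4 = 1, so disc(K) = d = -679; |disc(K)| = 679
Imaginary quadratic field, so n = 2, s = r2 = 1, r1 = 0
M = (n!/n^n) * (4/pi)^s * sqrt(|disc(K)|) = (2!/2^2) * (4/pi)^1 * sqrt(679)
= 0.5 * 1.273240 * 26.057628
= 16.5888

16.5888


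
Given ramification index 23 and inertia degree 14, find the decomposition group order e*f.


|D_P| = e * f
= 23 * 14
= 322

322


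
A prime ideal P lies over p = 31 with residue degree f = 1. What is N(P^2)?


N(P^a) = p^(a*f)
= 31^(2*1)
= 31^2
= 961

961


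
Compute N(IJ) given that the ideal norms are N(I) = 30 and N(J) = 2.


N(IJ) = N(I) * N(J)
= 30 * 2
= 60

60


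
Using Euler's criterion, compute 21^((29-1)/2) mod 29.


p = 29 is prime and the exponent is (p-1)/2 = 14, so by Euler's criterion 21^14 = (21/29) = +1 or -1 mod 29.
Compute by square-and-multiply:
  14 = 8 + 4 + 2 (binary 1110)
  Repeated squaring mod 29: 21^1 = 21, 21^2 = 6, 21^4 = 7, 21^8 = 20
  21^14 = 21^8 * 21^4 * 21^2 = 20 * 7 * 6 mod 29
    20 * 7 = 140 = 24 mod 29
    24 * 6 = 144 = 28 mod 29
  21^14 = 28 mod 29
Result 28 = p - 1 = -1 mod 29: 21 is a quadratic non-residue mod 29. As a residue in [0, p-1] the value is 28.
21^14 mod 29 = 28

28


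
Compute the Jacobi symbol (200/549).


Compute (200/549) via quadratic reciprocity:
  pull out 2: (2/549) = -1  (since 549 mod 8 = 5)
  pull out 2: (2/549) = -1  (since 549 mod 8 = 5)
  pull out 2: (2/549) = -1  (since 549 mod 8 = 5)
  reciprocity: (25/549) -> +(549/25)
  reduce: (24/25)
  pull out 2: (2/25) = +1  (since 25 mod 8 = 1)
  pull out 2: (2/25) = +1  (since 25 mod 8 = 1)
  pull out 2: (2/25) = +1  (since 25 mod 8 = 1)
  reciprocity: (3/25) -> +(25/3)
  reduce: (1/3)
  (1/3) = 1
Product of signs = -1

-1


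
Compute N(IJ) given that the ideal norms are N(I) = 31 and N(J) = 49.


N(IJ) = N(I) * N(J)
= 31 * 49
= 1519

1519


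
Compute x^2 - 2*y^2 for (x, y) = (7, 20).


x^2 - d*y^2
= 7^2 - 2*20^2
= 49 - 800
= -751

-751


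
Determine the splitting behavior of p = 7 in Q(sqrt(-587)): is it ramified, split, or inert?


K = Q(sqrt(-587)). Since d mod 4 = 1, disc(K) = -587.
Check p | disc: -587 mod 7 = 1.
p does not divide disc. Compute Legendre symbol (d/p):
1^((7-1)/2) mod 7 = 1
(d/p) = 1, so p splits: (p) = P*P' with e=1, f=1, g=2.
Therefore p is split.

split


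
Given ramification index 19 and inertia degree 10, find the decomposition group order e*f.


|D_P| = e * f
= 19 * 10
= 190

190


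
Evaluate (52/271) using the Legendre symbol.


p = 271 is prime, so compute (52/271) with the reciprocity algorithm (Jacobi-symbol steps: pull out 2s via (2/n), flip via reciprocity, reduce):
  pull out 2: (2/271) = +1  (since 271 mod 8 = 7)
  pull out 2: (2/271) = +1  (since 271 mod 8 = 7)
  reciprocity: (13/271) -> +(271/13)
  reduce: (11/13)
  reciprocity: (11/13) -> +(13/11)
  reduce: (2/11)
  pull out 2: (2/11) = -1  (since 11 mod 8 = 3)
  (1/11) = 1
Product of signs = -1
(52/271) = -1

-1


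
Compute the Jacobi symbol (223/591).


Compute (223/591) via quadratic reciprocity:
  reciprocity: (223/591) -> -(591/223)
  reduce: (145/223)
  reciprocity: (145/223) -> +(223/145)
  reduce: (78/145)
  pull out 2: (2/145) = +1  (since 145 mod 8 = 1)
  reciprocity: (39/145) -> +(145/39)
  reduce: (28/39)
  pull out 2: (2/39) = +1  (since 39 mod 8 = 7)
  pull out 2: (2/39) = +1  (since 39 mod 8 = 7)
  reciprocity: (7/39) -> -(39/7)
  reduce: (4/7)
  pull out 2: (2/7) = +1  (since 7 mod 8 = 7)
  pull out 2: (2/7) = +1  (since 7 mod 8 = 7)
  (1/7) = 1
Product of signs = 1

1


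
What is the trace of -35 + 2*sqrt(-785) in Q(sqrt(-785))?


Tr(a + b*sqrt(d)) = (a + b*sqrt(d)) + (a - b*sqrt(d)) = 2a
= 2 * (-35)
= -70

-70


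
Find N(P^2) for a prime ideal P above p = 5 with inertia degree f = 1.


N(P^a) = p^(a*f)
= 5^(2*1)
= 5^2
= 25

25


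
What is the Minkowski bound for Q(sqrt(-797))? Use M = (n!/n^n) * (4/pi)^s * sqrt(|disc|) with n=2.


d = -797, d mod 4 = 3, so disc(K) = 4d = -3188; |disc(K)| = 3188
Imaginary quadratic field, so n = 2, s = r2 = 1, r1 = 0
M = (n!/n^n) * (4/pi)^s * sqrt(|disc(K)|) = (2!/2^2) * (4/pi)^1 * sqrt(3188)
= 0.5 * 1.273240 * 56.462377
= 35.9451

35.9451


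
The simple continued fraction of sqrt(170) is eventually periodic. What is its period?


Run the CF algorithm for sqrt(170).
a_0 = floor(sqrt(170)) = 13; set m_0=0, q_0=1.
Recurrence: m' = q*a - m,  q' = (d - m'^2)/q,  a' = floor((a_0 + m')/q').
  step 1: m=13, q=1, a=26
a_1 = 2*a_0 = 26, so the period closes here.
sqrt(170) = [13; 26]
Period length = 1

1


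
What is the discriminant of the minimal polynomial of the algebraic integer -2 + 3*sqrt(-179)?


The element -2 + 3*sqrt(-179) has minimal polynomial:
x^2 + 4*x + 1615
Discriminant = (4)^2 - 4*(1615)
= 16 - 6460
= -6444

-6444


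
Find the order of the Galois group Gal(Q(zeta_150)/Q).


|Gal(Q(zeta_150)/Q)| = phi(150)
= 40

40


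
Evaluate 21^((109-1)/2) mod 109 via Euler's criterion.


p = 109 is prime and the exponent is (p-1)/2 = 54, so by Euler's criterion 21^54 = (21/109) = +1 or -1 mod 109.
Compute by square-and-multiply:
  54 = 32 + 16 + 4 + 2 (binary 110110)
  Repeated squaring mod 109: 21^1 = 21, 21^2 = 5, 21^4 = 25, 21^8 = 80, 21^16 = 78, 21^32 = 89
  21^54 = 21^32 * 21^16 * 21^4 * 21^2 = 89 * 78 * 25 * 5 mod 109
    89 * 78 = 6942 = 75 mod 109
    75 * 25 = 1875 = 22 mod 109
    22 * 5 = 110 = 1 mod 109
  21^54 = 1 mod 109
Result 1: 21 is a quadratic residue mod 109.
21^54 mod 109 = 1

1


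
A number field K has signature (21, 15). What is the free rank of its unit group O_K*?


By Dirichlet's unit theorem:
rank = r1 + r2 - 1
= 21 + 15 - 1
= 35

35


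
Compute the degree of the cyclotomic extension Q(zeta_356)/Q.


The degree equals Euler's totient phi(356).
356 = 2^2 * 89
phi(356) = 176

176


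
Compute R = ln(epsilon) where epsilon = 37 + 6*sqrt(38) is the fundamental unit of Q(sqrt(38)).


epsilon = 37 + 6*sqrt(38)
= 73.9865
R = ln(73.9865)
= 4.3039

4.3039


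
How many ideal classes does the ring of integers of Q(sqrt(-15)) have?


K = Q(sqrt(-15)). d mod 4 = 1, so D = disc(K) = d = -15
h(K) equals the number of primitive reduced positive-definite forms (a, b, c) = a*x^2 + b*x*y + c*y^2 with b^2 - 4ac = D,
where reduced means |b| <= a <= c, with b >= 0 whenever |b| = a or a = c, and primitive means gcd(a, b, c) = 1.
Reduced forces 3a^2 <= |D| = 15, so 1 <= a <= 2; b must have the parity of D, and c = (b^2 - D)/(4a) must be an integer >= a.
Enumerate a = 1..2, b in [-a, a]:
  a=1: (1, 1, 4)  [1]
  a=2: (2, 1, 2)  [1]
Total reduced forms: 1 + 1 = 2
h = 2

2


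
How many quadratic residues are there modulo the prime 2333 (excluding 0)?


For prime p, the number of non-zero quadratic residues is (p-1)/2.
= (2333-1)/2
= 1166

1166


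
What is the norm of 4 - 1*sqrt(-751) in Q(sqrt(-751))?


N(a + b*sqrt(d)) = a^2 - d*b^2
= (4)^2 - (-751)*(-1)^2
= 16 + 751
= 767

767


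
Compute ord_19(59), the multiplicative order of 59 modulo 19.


We want ord_19(59), the smallest k >= 1 with 59^k = 1 mod 19.
n = 19 = 19, phi(19) = 18; the order divides phi(n).
Divisors of 18: 1, 2, 3, 6, 9, 18
Repeated squaring mod 19: 59^1 = 2, 59^2 = 4, 59^4 = 16, 59^8 = 9, 59^16 = 5
Test divisors in increasing order:
  k=1: 59^1 = 2 mod 19
  k=2: 59^2 = 4 mod 19
  k=3: 59^3 = 4 * 2 = 8 mod 19
  k=6: 59^6 = 16 * 4 = 7 mod 19
  k=9: 59^9 = 9 * 2 = 18 mod 19
  k=18: 59^18 = 5 * 4 = 1 mod 19  <- first divisor giving 1
Order = 18

18


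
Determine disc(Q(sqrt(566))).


For K = Q(sqrt(d)) with d squarefree: disc(K) = d if d = 1 mod 4, and disc(K) = 4d if d = 2 or 3 mod 4.
Here d = 566, and d mod 4 = 2.
d = 2 mod 4, not 1 (O_K = Z[sqrt(d)]), so disc(K) = 4d = 4 * (566) = 2264

2264


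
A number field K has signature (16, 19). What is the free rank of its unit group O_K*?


By Dirichlet's unit theorem:
rank = r1 + r2 - 1
= 16 + 19 - 1
= 34

34


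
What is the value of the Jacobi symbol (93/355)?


Compute (93/355) via quadratic reciprocity:
  reciprocity: (93/355) -> +(355/93)
  reduce: (76/93)
  pull out 2: (2/93) = -1  (since 93 mod 8 = 5)
  pull out 2: (2/93) = -1  (since 93 mod 8 = 5)
  reciprocity: (19/93) -> +(93/19)
  reduce: (17/19)
  reciprocity: (17/19) -> +(19/17)
  reduce: (2/17)
  pull out 2: (2/17) = +1  (since 17 mod 8 = 1)
  (1/17) = 1
Product of signs = 1

1


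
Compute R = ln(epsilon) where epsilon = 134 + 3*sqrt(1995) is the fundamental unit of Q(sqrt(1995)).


epsilon = 134 + 3*sqrt(1995)
= 267.9963
R = ln(267.9963)
= 5.5910

5.5910


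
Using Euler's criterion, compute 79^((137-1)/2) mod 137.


p = 137 is prime and the exponent is (p-1)/2 = 68, so by Euler's criterion 79^68 = (79/137) = +1 or -1 mod 137.
Compute by square-and-multiply:
  68 = 64 + 4 (binary 1000100)
  Repeated squaring mod 137: 79^1 = 79, 79^2 = 76, 79^4 = 22, 79^8 = 73, 79^16 = 123, 79^32 = 59, 79^64 = 56
  79^68 = 79^64 * 79^4 = 56 * 22 mod 137
    56 * 22 = 1232 = 136 mod 137
  79^68 = 136 mod 137
Result 136 = p - 1 = -1 mod 137: 79 is a quadratic non-residue mod 137. As a residue in [0, p-1] the value is 136.
79^68 mod 137 = 136

136


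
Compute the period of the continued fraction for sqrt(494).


Run the CF algorithm for sqrt(494).
a_0 = floor(sqrt(494)) = 22; set m_0=0, q_0=1.
Recurrence: m' = q*a - m,  q' = (d - m'^2)/q,  a' = floor((a_0 + m')/q').
  step 1: m=22, q=10, a=4
  step 2: m=18, q=17, a=2
  step 3: m=16, q=14, a=2
  step 4: m=12, q=25, a=1
  step 5: m=13, q=13, a=2
  step 6: m=13, q=25, a=1
  step 7: m=12, q=14, a=2
  step 8: m=16, q=17, a=2
  step 9: m=18, q=10, a=4
  step 10: m=22, q=1, a=44
a_10 = 2*a_0 = 44, so the period closes here.
sqrt(494) = [22; 4, 2, 2, 1, 2, 1, 2, 2, 4, 44]
Period length = 10

10


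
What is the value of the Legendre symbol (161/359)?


p = 359 is prime, so compute (161/359) with the reciprocity algorithm (Jacobi-symbol steps: pull out 2s via (2/n), flip via reciprocity, reduce):
  reciprocity: (161/359) -> +(359/161)
  reduce: (37/161)
  reciprocity: (37/161) -> +(161/37)
  reduce: (13/37)
  reciprocity: (13/37) -> +(37/13)
  reduce: (11/13)
  reciprocity: (11/13) -> +(13/11)
  reduce: (2/11)
  pull out 2: (2/11) = -1  (since 11 mod 8 = 3)
  (1/11) = 1
Product of signs = -1
(161/359) = -1

-1


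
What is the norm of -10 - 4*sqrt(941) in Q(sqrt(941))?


N(a + b*sqrt(d)) = a^2 - d*b^2
= (-10)^2 - (941)*(-4)^2
= 100 - 15056
= -14956

-14956


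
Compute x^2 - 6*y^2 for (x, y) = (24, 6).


x^2 - d*y^2
= 24^2 - 6*6^2
= 576 - 216
= 360

360


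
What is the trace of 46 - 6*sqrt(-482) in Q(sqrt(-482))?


Tr(a + b*sqrt(d)) = (a + b*sqrt(d)) + (a - b*sqrt(d)) = 2a
= 2 * (46)
= 92

92


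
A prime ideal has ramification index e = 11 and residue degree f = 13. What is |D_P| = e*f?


|D_P| = e * f
= 11 * 13
= 143

143


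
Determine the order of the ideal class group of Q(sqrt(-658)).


K = Q(sqrt(-658)). d mod 4 = 2, so D = disc(K) = 4d = -2632
h(K) equals the number of primitive reduced positive-definite forms (a, b, c) = a*x^2 + b*x*y + c*y^2 with b^2 - 4ac = D,
where reduced means |b| <= a <= c, with b >= 0 whenever |b| = a or a = c, and primitive means gcd(a, b, c) = 1.
Reduced forces 3a^2 <= |D| = 2632, so 1 <= a <= 29; b must have the parity of D, and c = (b^2 - D)/(4a) must be an integer >= a.
Enumerate a = 1..29, b in [-a, a]:
  a=1: (1, 0, 658)  [1]
  a=2: (2, 0, 329)  [1]
  a=3..6: none
  a=7: (7, 0, 94)  [1]
  a=8..13: none
  a=14: (14, 0, 47)  [1]
  a=15..18: none
  a=19: (19, -16, 38), (19, 16, 38)  [2]
  a=20..22: none
  a=23: (23, -6, 29), (23, 6, 29)  [2]
  a=24..29: none
Total reduced forms: 1 + 1 + 1 + 1 + 2 + 2 = 8
h = 8

8


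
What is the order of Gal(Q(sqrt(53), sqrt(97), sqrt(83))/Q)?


The 3 square roots of distinct primes are multiplicatively independent over Q,
so [K:Q] = 2^3 and Gal(K/Q) is isomorphic to (Z/2Z)^3.
|Gal| = 2^3 = 8

8


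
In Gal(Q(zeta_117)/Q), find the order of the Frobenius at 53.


The Frobenius at p in Gal(Q(zeta_n)/Q) = (Z/nZ)* is the class of p, so its order is ord_117(53), the smallest k >= 1 with 53^k = 1 mod 117.
n = 117 = 3^2 * 13, phi(117) = 72; the order divides phi(n).
Divisors of 72: 1, 2, 3, 4, 6, 8, 9, 12, 18, 24, 36, 72
Repeated squaring mod 117: 53^1 = 53, 53^2 = 1, 53^4 = 1, 53^8 = 1, 53^16 = 1, 53^32 = 1, 53^64 = 1
Test divisors in increasing order:
  k=1: 53^1 = 53 mod 117
  k=2: 53^2 = 1 mod 117  <- first divisor giving 1
Order = 2

2


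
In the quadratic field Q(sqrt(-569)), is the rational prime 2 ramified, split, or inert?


K = Q(sqrt(-569)). Since d mod 4 = 3, disc(K) = -2276.
Check p | disc: -2276 mod 2 = 0.
p divides disc, so p ramifies: (p) = P^2 with e=2, f=1, g=1.
Therefore p is ramified.

ramified


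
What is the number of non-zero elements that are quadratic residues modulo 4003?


For prime p, the number of non-zero quadratic residues is (p-1)/2.
= (4003-1)/2
= 2001

2001


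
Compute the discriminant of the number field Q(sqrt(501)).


For K = Q(sqrt(d)) with d squarefree: disc(K) = d if d = 1 mod 4, and disc(K) = 4d if d = 2 or 3 mod 4.
Here d = 501, and d mod 4 = 1.
d = 1 mod 4 (O_K = Z[(1+sqrt(d))/2]), so disc(K) = d = 501

501


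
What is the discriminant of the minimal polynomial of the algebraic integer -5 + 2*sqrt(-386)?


The element -5 + 2*sqrt(-386) has minimal polynomial:
x^2 + 10*x + 1569
Discriminant = (10)^2 - 4*(1569)
= 100 - 6276
= -6176

-6176


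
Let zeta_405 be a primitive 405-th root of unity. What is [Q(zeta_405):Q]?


The degree equals Euler's totient phi(405).
405 = 3^4 * 5
phi(405) = 216

216


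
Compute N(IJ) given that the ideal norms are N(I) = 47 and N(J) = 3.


N(IJ) = N(I) * N(J)
= 47 * 3
= 141

141


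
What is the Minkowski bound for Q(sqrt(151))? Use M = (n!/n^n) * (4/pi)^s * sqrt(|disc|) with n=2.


d = 151, d mod 4 = 3, so disc(K) = 4d = 604; |disc(K)| = 604
Real quadratic field, so n = 2, s = r2 = 0, r1 = 2
M = (n!/n^n) * (4/pi)^s * sqrt(|disc(K)|) = (2!/2^2) * (4/pi)^0 * sqrt(604)
= 0.5 * 1.000000 * 24.576411
= 12.2882

12.2882


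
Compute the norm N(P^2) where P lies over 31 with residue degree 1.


N(P^a) = p^(a*f)
= 31^(2*1)
= 31^2
= 961

961


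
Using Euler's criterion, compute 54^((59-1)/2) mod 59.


p = 59 is prime and the exponent is (p-1)/2 = 29, so by Euler's criterion 54^29 = (54/59) = +1 or -1 mod 59.
Compute by square-and-multiply:
  29 = 16 + 8 + 4 + 1 (binary 11101)
  Repeated squaring mod 59: 54^1 = 54, 54^2 = 25, 54^4 = 35, 54^8 = 45, 54^16 = 19
  54^29 = 54^16 * 54^8 * 54^4 * 54^1 = 19 * 45 * 35 * 54 mod 59
    19 * 45 = 855 = 29 mod 59
    29 * 35 = 1015 = 12 mod 59
    12 * 54 = 648 = 58 mod 59
  54^29 = 58 mod 59
Result 58 = p - 1 = -1 mod 59: 54 is a quadratic non-residue mod 59. As a residue in [0, p-1] the value is 58.
54^29 mod 59 = 58

58


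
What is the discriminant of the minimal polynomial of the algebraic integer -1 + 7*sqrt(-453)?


The element -1 + 7*sqrt(-453) has minimal polynomial:
x^2 + 2*x + 22198
Discriminant = (2)^2 - 4*(22198)
= 4 - 88792
= -88788

-88788


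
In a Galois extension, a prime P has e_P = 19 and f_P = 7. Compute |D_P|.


|D_P| = e * f
= 19 * 7
= 133

133


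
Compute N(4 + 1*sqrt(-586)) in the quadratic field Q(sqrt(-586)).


N(a + b*sqrt(d)) = a^2 - d*b^2
= (4)^2 - (-586)*(1)^2
= 16 + 586
= 602

602


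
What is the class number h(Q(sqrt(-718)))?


K = Q(sqrt(-718)). d mod 4 = 2, so D = disc(K) = 4d = -2872
h(K) equals the number of primitive reduced positive-definite forms (a, b, c) = a*x^2 + b*x*y + c*y^2 with b^2 - 4ac = D,
where reduced means |b| <= a <= c, with b >= 0 whenever |b| = a or a = c, and primitive means gcd(a, b, c) = 1.
Reduced forces 3a^2 <= |D| = 2872, so 1 <= a <= 30; b must have the parity of D, and c = (b^2 - D)/(4a) must be an integer >= a.
Enumerate a = 1..30, b in [-a, a]:
  a=1: (1, 0, 718)  [1]
  a=2: (2, 0, 359)  [1]
  a=3..12: none
  a=13: (13, -12, 58), (13, 12, 58)  [2]
  a=14..16: none
  a=17: (17, -16, 46), (17, 16, 46)  [2]
  a=18: none
  a=19: (19, -4, 38), (19, 4, 38)  [2]
  a=20..22: none
  a=23: (23, -16, 34), (23, 16, 34)  [2]
  a=24..25: none
  a=26: (26, -12, 29), (26, 12, 29)  [2]
  a=27..30: none
Total reduced forms: 1 + 1 + 2 + 2 + 2 + 2 + 2 = 12
h = 12

12


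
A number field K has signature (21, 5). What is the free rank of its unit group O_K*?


By Dirichlet's unit theorem:
rank = r1 + r2 - 1
= 21 + 5 - 1
= 25

25


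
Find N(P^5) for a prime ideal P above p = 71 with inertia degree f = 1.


N(P^a) = p^(a*f)
= 71^(5*1)
= 71^5
= 1804229351

1804229351


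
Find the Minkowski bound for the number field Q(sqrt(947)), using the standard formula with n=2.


d = 947, d mod 4 = 3, so disc(K) = 4d = 3788; |disc(K)| = 3788
Real quadratic field, so n = 2, s = r2 = 0, r1 = 2
M = (n!/n^n) * (4/pi)^s * sqrt(|disc(K)|) = (2!/2^2) * (4/pi)^0 * sqrt(3788)
= 0.5 * 1.000000 * 61.546730
= 30.7734

30.7734


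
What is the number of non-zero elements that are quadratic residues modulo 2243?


For prime p, the number of non-zero quadratic residues is (p-1)/2.
= (2243-1)/2
= 1121

1121


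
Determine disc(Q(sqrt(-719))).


For K = Q(sqrt(d)) with d squarefree: disc(K) = d if d = 1 mod 4, and disc(K) = 4d if d = 2 or 3 mod 4.
Here d = -719, and d mod 4 = 1.
d = 1 mod 4 (O_K = Z[(1+sqrt(d))/2]), so disc(K) = d = -719

-719


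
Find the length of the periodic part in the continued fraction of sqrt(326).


Run the CF algorithm for sqrt(326).
a_0 = floor(sqrt(326)) = 18; set m_0=0, q_0=1.
Recurrence: m' = q*a - m,  q' = (d - m'^2)/q,  a' = floor((a_0 + m')/q').
  step 1: m=18, q=2, a=18
  step 2: m=18, q=1, a=36
a_2 = 2*a_0 = 36, so the period closes here.
sqrt(326) = [18; 18, 36]
Period length = 2

2


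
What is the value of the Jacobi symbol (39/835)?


Compute (39/835) via quadratic reciprocity:
  reciprocity: (39/835) -> -(835/39)
  reduce: (16/39)
  pull out 2: (2/39) = +1  (since 39 mod 8 = 7)
  pull out 2: (2/39) = +1  (since 39 mod 8 = 7)
  pull out 2: (2/39) = +1  (since 39 mod 8 = 7)
  pull out 2: (2/39) = +1  (since 39 mod 8 = 7)
  (1/39) = 1
Product of signs = -1

-1


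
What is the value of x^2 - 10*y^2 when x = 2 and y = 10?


x^2 - d*y^2
= 2^2 - 10*10^2
= 4 - 1000
= -996

-996


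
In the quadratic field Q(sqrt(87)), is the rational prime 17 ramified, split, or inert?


K = Q(sqrt(87)). Since d mod 4 = 3, disc(K) = 348.
Check p | disc: 348 mod 17 = 8.
p does not divide disc. Compute Legendre symbol (d/p):
2^((17-1)/2) mod 17 = 1
(d/p) = 1, so p splits: (p) = P*P' with e=1, f=1, g=2.
Therefore p is split.

split


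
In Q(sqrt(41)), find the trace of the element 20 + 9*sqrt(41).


Tr(a + b*sqrt(d)) = (a + b*sqrt(d)) + (a - b*sqrt(d)) = 2a
= 2 * (20)
= 40

40


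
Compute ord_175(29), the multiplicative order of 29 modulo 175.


We want ord_175(29), the smallest k >= 1 with 29^k = 1 mod 175.
n = 175 = 5^2 * 7, phi(175) = 120; the order divides phi(n).
Divisors of 120: 1, 2, 3, 4, 5, 6, 8, 10, 12, 15, 20, 24, 30, 40, 60, 120
Repeated squaring mod 175: 29^1 = 29, 29^2 = 141, 29^4 = 106, 29^8 = 36, 29^16 = 71, 29^32 = 141, 29^64 = 106
Test divisors in increasing order:
  k=1: 29^1 = 29 mod 175
  k=2: 29^2 = 141 mod 175
  k=3: 29^3 = 141 * 29 = 64 mod 175
  k=4: 29^4 = 106 mod 175
  k=5: 29^5 = 106 * 29 = 99 mod 175
  k=6: 29^6 = 106 * 141 = 71 mod 175
  k=8: 29^8 = 36 mod 175
  k=10: 29^10 = 36 * 141 = 1 mod 175  <- first divisor giving 1
Order = 10

10


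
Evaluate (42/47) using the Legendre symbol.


p = 47 is prime, so compute (42/47) with the reciprocity algorithm (Jacobi-symbol steps: pull out 2s via (2/n), flip via reciprocity, reduce):
  pull out 2: (2/47) = +1  (since 47 mod 8 = 7)
  reciprocity: (21/47) -> +(47/21)
  reduce: (5/21)
  reciprocity: (5/21) -> +(21/5)
  reduce: (1/5)
  (1/5) = 1
Product of signs = 1
(42/47) = 1

1


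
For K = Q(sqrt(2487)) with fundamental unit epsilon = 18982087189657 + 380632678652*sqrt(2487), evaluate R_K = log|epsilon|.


epsilon = 18982087189657 + 380632678652*sqrt(2487)
= 3.7964e+13
R = ln(3.7964e+13)
= 31.2677

31.2677


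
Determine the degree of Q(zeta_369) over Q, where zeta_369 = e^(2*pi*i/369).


The degree equals Euler's totient phi(369).
369 = 3^2 * 41
phi(369) = 240

240


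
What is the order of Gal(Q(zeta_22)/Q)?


|Gal(Q(zeta_22)/Q)| = phi(22)
= 10

10


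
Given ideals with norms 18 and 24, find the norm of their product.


N(IJ) = N(I) * N(J)
= 18 * 24
= 432

432


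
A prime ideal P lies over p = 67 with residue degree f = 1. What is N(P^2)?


N(P^a) = p^(a*f)
= 67^(2*1)
= 67^2
= 4489

4489


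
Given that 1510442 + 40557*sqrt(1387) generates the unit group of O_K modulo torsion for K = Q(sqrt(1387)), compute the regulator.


epsilon = 1510442 + 40557*sqrt(1387)
= 3.0209e+06
R = ln(3.0209e+06)
= 14.9211

14.9211


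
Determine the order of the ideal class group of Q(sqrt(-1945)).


K = Q(sqrt(-1945)). d mod 4 = 3, so D = disc(K) = 4d = -7780
h(K) equals the number of primitive reduced positive-definite forms (a, b, c) = a*x^2 + b*x*y + c*y^2 with b^2 - 4ac = D,
where reduced means |b| <= a <= c, with b >= 0 whenever |b| = a or a = c, and primitive means gcd(a, b, c) = 1.
Reduced forces 3a^2 <= |D| = 7780, so 1 <= a <= 50; b must have the parity of D, and c = (b^2 - D)/(4a) must be an integer >= a.
Enumerate a = 1..50, b in [-a, a]:
  a=1: (1, 0, 1945)  [1]
  a=2: (2, 2, 973)  [1]
  a=3..4: none
  a=5: (5, 0, 389)  [1]
  a=6: none
  a=7: (7, -2, 278), (7, 2, 278)  [2]
  a=8..9: none
  a=10: (10, 10, 197)  [1]
  a=11..13: none
  a=14: (14, -2, 139), (14, 2, 139)  [2]
  a=15..30: none
  a=31: (31, -30, 70), (31, 30, 70)  [2]
  a=32..34: none
  a=35: (35, -30, 62), (35, 30, 62)  [2]
  a=36: none
  a=37: (37, -8, 53), (37, 8, 53)  [2]
  a=38..40: none
  a=41: (41, -16, 49), (41, 16, 49)  [2]
  a=42..50: none
Total reduced forms: 1 + 1 + 1 + 2 + 1 + 2 + 2 + 2 + 2 + 2 = 16
h = 16

16


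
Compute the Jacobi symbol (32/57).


Compute (32/57) via quadratic reciprocity:
  pull out 2: (2/57) = +1  (since 57 mod 8 = 1)
  pull out 2: (2/57) = +1  (since 57 mod 8 = 1)
  pull out 2: (2/57) = +1  (since 57 mod 8 = 1)
  pull out 2: (2/57) = +1  (since 57 mod 8 = 1)
  pull out 2: (2/57) = +1  (since 57 mod 8 = 1)
  (1/57) = 1
Product of signs = 1

1


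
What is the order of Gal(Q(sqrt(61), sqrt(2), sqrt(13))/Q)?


The 3 square roots of distinct primes are multiplicatively independent over Q,
so [K:Q] = 2^3 and Gal(K/Q) is isomorphic to (Z/2Z)^3.
|Gal| = 2^3 = 8

8


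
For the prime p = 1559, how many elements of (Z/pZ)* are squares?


For prime p, the number of non-zero quadratic residues is (p-1)/2.
= (1559-1)/2
= 779

779


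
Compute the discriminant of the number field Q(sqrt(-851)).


For K = Q(sqrt(d)) with d squarefree: disc(K) = d if d = 1 mod 4, and disc(K) = 4d if d = 2 or 3 mod 4.
Here d = -851, and d mod 4 = 1.
d = 1 mod 4 (O_K = Z[(1+sqrt(d))/2]), so disc(K) = d = -851

-851


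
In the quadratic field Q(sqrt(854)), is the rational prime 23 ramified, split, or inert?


K = Q(sqrt(854)). Since d mod 4 = 2, disc(K) = 3416.
Check p | disc: 3416 mod 23 = 12.
p does not divide disc. Compute Legendre symbol (d/p):
3^((23-1)/2) mod 23 = 1
(d/p) = 1, so p splits: (p) = P*P' with e=1, f=1, g=2.
Therefore p is split.

split


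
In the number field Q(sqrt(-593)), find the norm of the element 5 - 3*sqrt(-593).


N(a + b*sqrt(d)) = a^2 - d*b^2
= (5)^2 - (-593)*(-3)^2
= 25 + 5337
= 5362

5362


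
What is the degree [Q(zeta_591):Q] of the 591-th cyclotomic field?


The degree equals Euler's totient phi(591).
591 = 3 * 197
phi(591) = 392

392


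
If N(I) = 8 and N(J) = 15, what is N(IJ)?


N(IJ) = N(I) * N(J)
= 8 * 15
= 120

120


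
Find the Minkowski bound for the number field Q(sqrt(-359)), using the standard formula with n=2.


d = -359, d mod 4 = 1, so disc(K) = d = -359; |disc(K)| = 359
Imaginary quadratic field, so n = 2, s = r2 = 1, r1 = 0
M = (n!/n^n) * (4/pi)^s * sqrt(|disc(K)|) = (2!/2^2) * (4/pi)^1 * sqrt(359)
= 0.5 * 1.273240 * 18.947295
= 12.0622

12.0622


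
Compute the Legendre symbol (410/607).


p = 607 is prime, so compute (410/607) with the reciprocity algorithm (Jacobi-symbol steps: pull out 2s via (2/n), flip via reciprocity, reduce):
  pull out 2: (2/607) = +1  (since 607 mod 8 = 7)
  reciprocity: (205/607) -> +(607/205)
  reduce: (197/205)
  reciprocity: (197/205) -> +(205/197)
  reduce: (8/197)
  pull out 2: (2/197) = -1  (since 197 mod 8 = 5)
  pull out 2: (2/197) = -1  (since 197 mod 8 = 5)
  pull out 2: (2/197) = -1  (since 197 mod 8 = 5)
  (1/197) = 1
Product of signs = -1
(410/607) = -1

-1


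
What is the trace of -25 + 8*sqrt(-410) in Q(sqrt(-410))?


Tr(a + b*sqrt(d)) = (a + b*sqrt(d)) + (a - b*sqrt(d)) = 2a
= 2 * (-25)
= -50

-50


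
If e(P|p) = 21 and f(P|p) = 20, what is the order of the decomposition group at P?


|D_P| = e * f
= 21 * 20
= 420

420


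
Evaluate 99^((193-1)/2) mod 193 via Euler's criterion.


p = 193 is prime and the exponent is (p-1)/2 = 96, so by Euler's criterion 99^96 = (99/193) = +1 or -1 mod 193.
Compute by square-and-multiply:
  96 = 64 + 32 (binary 1100000)
  Repeated squaring mod 193: 99^1 = 99, 99^2 = 151, 99^4 = 27, 99^8 = 150, 99^16 = 112, 99^32 = 192, 99^64 = 1
  99^96 = 99^64 * 99^32 = 1 * 192 mod 193
    1 * 192 = 192 = 192 mod 193
  99^96 = 192 mod 193
Result 192 = p - 1 = -1 mod 193: 99 is a quadratic non-residue mod 193. As a residue in [0, p-1] the value is 192.
99^96 mod 193 = 192

192


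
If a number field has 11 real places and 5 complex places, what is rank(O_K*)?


By Dirichlet's unit theorem:
rank = r1 + r2 - 1
= 11 + 5 - 1
= 15

15


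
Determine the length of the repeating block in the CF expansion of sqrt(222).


Run the CF algorithm for sqrt(222).
a_0 = floor(sqrt(222)) = 14; set m_0=0, q_0=1.
Recurrence: m' = q*a - m,  q' = (d - m'^2)/q,  a' = floor((a_0 + m')/q').
  step 1: m=14, q=26, a=1
  step 2: m=12, q=3, a=8
  step 3: m=12, q=26, a=1
  step 4: m=14, q=1, a=28
a_4 = 2*a_0 = 28, so the period closes here.
sqrt(222) = [14; 1, 8, 1, 28]
Period length = 4

4


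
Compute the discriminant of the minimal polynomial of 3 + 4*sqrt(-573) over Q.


The element 3 + 4*sqrt(-573) has minimal polynomial:
x^2 - 6*x + 9177
Discriminant = (-6)^2 - 4*(9177)
= 36 - 36708
= -36672

-36672


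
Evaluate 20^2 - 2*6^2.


x^2 - d*y^2
= 20^2 - 2*6^2
= 400 - 72
= 328

328


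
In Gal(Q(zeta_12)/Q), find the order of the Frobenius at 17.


The Frobenius at p in Gal(Q(zeta_n)/Q) = (Z/nZ)* is the class of p, so its order is ord_12(17), the smallest k >= 1 with 17^k = 1 mod 12.
n = 12 = 2^2 * 3, phi(12) = 4; the order divides phi(n).
Divisors of 4: 1, 2, 4
Repeated squaring mod 12: 17^1 = 5, 17^2 = 1, 17^4 = 1
Test divisors in increasing order:
  k=1: 17^1 = 5 mod 12
  k=2: 17^2 = 1 mod 12  <- first divisor giving 1
Order = 2

2


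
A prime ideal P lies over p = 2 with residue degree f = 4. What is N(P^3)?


N(P^a) = p^(a*f)
= 2^(3*4)
= 2^12
= 4096

4096


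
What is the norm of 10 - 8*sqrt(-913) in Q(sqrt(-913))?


N(a + b*sqrt(d)) = a^2 - d*b^2
= (10)^2 - (-913)*(-8)^2
= 100 + 58432
= 58532

58532


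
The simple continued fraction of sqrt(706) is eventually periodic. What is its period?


Run the CF algorithm for sqrt(706).
a_0 = floor(sqrt(706)) = 26; set m_0=0, q_0=1.
Recurrence: m' = q*a - m,  q' = (d - m'^2)/q,  a' = floor((a_0 + m')/q').
  step 1: m=26, q=30, a=1
  step 2: m=4, q=23, a=1
  step 3: m=19, q=15, a=3
  step 4: m=26, q=2, a=26
  step 5: m=26, q=15, a=3
  step 6: m=19, q=23, a=1
  step 7: m=4, q=30, a=1
  step 8: m=26, q=1, a=52
a_8 = 2*a_0 = 52, so the period closes here.
sqrt(706) = [26; 1, 1, 3, 26, 3, 1, 1, 52]
Period length = 8

8


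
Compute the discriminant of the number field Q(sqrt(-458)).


For K = Q(sqrt(d)) with d squarefree: disc(K) = d if d = 1 mod 4, and disc(K) = 4d if d = 2 or 3 mod 4.
Here d = -458, and d mod 4 = 2.
d = 2 mod 4, not 1 (O_K = Z[sqrt(d)]), so disc(K) = 4d = 4 * (-458) = -1832

-1832


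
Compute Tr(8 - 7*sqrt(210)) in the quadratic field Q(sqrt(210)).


Tr(a + b*sqrt(d)) = (a + b*sqrt(d)) + (a - b*sqrt(d)) = 2a
= 2 * (8)
= 16

16


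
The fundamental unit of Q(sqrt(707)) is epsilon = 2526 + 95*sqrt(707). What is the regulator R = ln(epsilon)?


epsilon = 2526 + 95*sqrt(707)
= 5051.9998
R = ln(5051.9998)
= 8.5275

8.5275


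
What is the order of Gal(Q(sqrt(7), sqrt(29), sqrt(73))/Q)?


The 3 square roots of distinct primes are multiplicatively independent over Q,
so [K:Q] = 2^3 and Gal(K/Q) is isomorphic to (Z/2Z)^3.
|Gal| = 2^3 = 8

8


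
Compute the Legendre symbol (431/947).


p = 947 is prime, so compute (431/947) with the reciprocity algorithm (Jacobi-symbol steps: pull out 2s via (2/n), flip via reciprocity, reduce):
  reciprocity: (431/947) -> -(947/431)
  reduce: (85/431)
  reciprocity: (85/431) -> +(431/85)
  reduce: (6/85)
  pull out 2: (2/85) = -1  (since 85 mod 8 = 5)
  reciprocity: (3/85) -> +(85/3)
  reduce: (1/3)
  (1/3) = 1
Product of signs = 1
(431/947) = 1

1


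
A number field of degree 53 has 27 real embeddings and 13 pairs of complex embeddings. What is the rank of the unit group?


By Dirichlet's unit theorem:
rank = r1 + r2 - 1
= 27 + 13 - 1
= 39

39


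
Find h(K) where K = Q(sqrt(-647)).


K = Q(sqrt(-647)). d mod 4 = 1, so D = disc(K) = d = -647
h(K) equals the number of primitive reduced positive-definite forms (a, b, c) = a*x^2 + b*x*y + c*y^2 with b^2 - 4ac = D,
where reduced means |b| <= a <= c, with b >= 0 whenever |b| = a or a = c, and primitive means gcd(a, b, c) = 1.
Reduced forces 3a^2 <= |D| = 647, so 1 <= a <= 14; b must have the parity of D, and c = (b^2 - D)/(4a) must be an integer >= a.
Enumerate a = 1..14, b in [-a, a]:
  a=1: (1, 1, 162)  [1]
  a=2: (2, -1, 81), (2, 1, 81)  [2]
  a=3: (3, -1, 54), (3, 1, 54)  [2]
  a=4: (4, -3, 41), (4, 3, 41)  [2]
  a=5: none
  a=6: (6, -5, 28), (6, -1, 27), (6, 1, 27), (6, 5, 28)  [4]
  a=7: (7, -5, 24), (7, 5, 24)  [2]
  a=8: (8, -5, 21), (8, 5, 21)  [2]
  a=9: (9, -1, 18), (9, 1, 18)  [2]
  a=10..11: none
  a=12: (12, -11, 16), (12, -5, 14), (12, 5, 14), (12, 11, 16)  [4]
  a=13: (13, -9, 14), (13, 9, 14)  [2]
  a=14: none
Total reduced forms: 1 + 2 + 2 + 2 + 4 + 2 + 2 + 2 + 4 + 2 = 23
h = 23

23
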